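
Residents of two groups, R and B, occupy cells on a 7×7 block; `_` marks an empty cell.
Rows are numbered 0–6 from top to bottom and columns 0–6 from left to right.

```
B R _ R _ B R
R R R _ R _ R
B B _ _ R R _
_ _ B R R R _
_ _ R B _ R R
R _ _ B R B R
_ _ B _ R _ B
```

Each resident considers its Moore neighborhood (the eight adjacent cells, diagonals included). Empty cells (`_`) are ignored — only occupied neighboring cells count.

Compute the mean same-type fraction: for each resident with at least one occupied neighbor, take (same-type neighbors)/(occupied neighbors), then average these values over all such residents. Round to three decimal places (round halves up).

Row 0: (0,0)B 0/3 · (0,1)R 3/4 · (0,3)R 2/2 · (0,5)B 0/3 · (0,6)R 1/2
Row 1: (1,0)R 2/5 · (1,1)R 3/6 · (1,2)R 3/4 · (1,4)R 3/4 · (1,6)R 2/3
Row 2: (2,0)B 1/3 · (2,1)B 2/5 · (2,4)R 5/5 · (2,5)R 5/5
Row 3: (3,2)B 2/4 · (3,3)R 3/5 · (3,4)R 5/6 · (3,5)R 5/5
Row 4: (4,2)R 1/4 · (4,3)B 2/6 · (4,5)R 5/6 · (4,6)R 3/4
Row 5: (5,0)R — no occupied neighbors · (5,3)B 2/5 · (5,4)R 2/5 · (5,5)B 1/6 · (5,6)R 2/4
Row 6: (6,2)B 1/1 · (6,4)R 1/3 · (6,6)B 1/2
Sum over 29 residents: 0/3 + 3/4 + 2/2 + 0/3 + 1/2 + 2/5 + 3/6 + 3/4 + 3/4 + 2/3 + 1/3 + 2/5 + 5/5 + 5/5 + 2/4 + 3/5 + 5/6 + 5/5 + 1/4 + 2/6 + 5/6 + 3/4 + 2/5 + 2/5 + 1/6 + 2/4 + 1/1 + 1/3 + 1/2 = 329/20; mean = 329/20 ÷ 29 = 329/580 = 0.567241… → 0.567.

0.567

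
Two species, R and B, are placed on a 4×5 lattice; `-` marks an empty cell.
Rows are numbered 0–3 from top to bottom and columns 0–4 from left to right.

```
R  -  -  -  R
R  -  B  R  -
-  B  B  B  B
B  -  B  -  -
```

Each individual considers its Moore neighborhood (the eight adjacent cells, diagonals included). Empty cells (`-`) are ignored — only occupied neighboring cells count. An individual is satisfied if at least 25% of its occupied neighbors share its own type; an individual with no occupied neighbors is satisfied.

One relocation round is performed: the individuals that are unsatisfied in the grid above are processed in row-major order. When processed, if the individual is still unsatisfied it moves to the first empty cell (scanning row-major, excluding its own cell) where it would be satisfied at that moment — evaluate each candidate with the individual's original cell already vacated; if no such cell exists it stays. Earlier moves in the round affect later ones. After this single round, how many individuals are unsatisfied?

0

Initially unsatisfied (in order): (1,3).
  (1,3) → (0,1).
Resulting grid:
R R - - R
R - B - -
- B B B B
B - B - -
All satisfied now.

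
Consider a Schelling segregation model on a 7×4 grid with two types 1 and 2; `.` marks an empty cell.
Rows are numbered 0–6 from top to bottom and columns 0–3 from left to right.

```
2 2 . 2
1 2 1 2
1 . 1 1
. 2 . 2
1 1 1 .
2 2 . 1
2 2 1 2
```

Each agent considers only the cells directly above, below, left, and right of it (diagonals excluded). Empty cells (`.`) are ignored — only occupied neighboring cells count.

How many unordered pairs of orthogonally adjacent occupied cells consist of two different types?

12

Scan each occupied cell's neighbors to the right and below so each pair is counted once.
From row 0: 1 unlike of 4 pairs (running 1/4).
From row 1: 4 unlike of 6 pairs (running 5/10).
From row 2: 1 unlike of 2 pairs (running 6/12).
From row 3: 1 unlike of 1 pairs (running 7/13).
From row 4: 2 unlike of 4 pairs (running 9/17).
From row 5: 1 unlike of 4 pairs (running 10/21).
From row 6: 2 unlike of 3 pairs (running 12/24).
Total adjacent occupied pairs: 24; unlike-type pairs: 12.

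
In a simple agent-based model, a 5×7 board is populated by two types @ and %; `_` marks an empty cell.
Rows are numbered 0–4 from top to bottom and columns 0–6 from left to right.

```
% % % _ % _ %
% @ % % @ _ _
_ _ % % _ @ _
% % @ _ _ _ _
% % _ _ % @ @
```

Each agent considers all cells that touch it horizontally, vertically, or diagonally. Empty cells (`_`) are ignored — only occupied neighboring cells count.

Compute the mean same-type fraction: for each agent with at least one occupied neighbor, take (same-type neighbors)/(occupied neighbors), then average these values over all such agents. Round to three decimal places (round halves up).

(0,0)% 2/3
(0,1)% 4/5
(0,2)% 3/4
(0,4)% 1/2
(0,6)% — no occupied neighbors
(1,0)% 2/3
(1,1)@ 0/6
(1,2)% 5/6
(1,3)% 5/6
(1,4)@ 1/4
(2,2)% 4/6
(2,3)% 3/5
(2,5)@ 1/1
(3,0)% 3/3
(3,1)% 4/5
(3,2)@ 0/4
(4,0)% 3/3
(4,1)% 3/4
(4,4)% 0/1
(4,5)@ 1/2
(4,6)@ 1/1
Sum over 20 agents: 2/3 + 4/5 + 3/4 + 1/2 + 2/3 + 0/6 + 5/6 + 5/6 + 1/4 + 4/6 + 3/5 + 1/1 + 3/3 + 4/5 + 0/4 + 3/3 + 3/4 + 0/1 + 1/2 + 1/1 = 757/60; mean = 757/60 ÷ 20 = 757/1200 = 0.630833… → 0.631.

0.631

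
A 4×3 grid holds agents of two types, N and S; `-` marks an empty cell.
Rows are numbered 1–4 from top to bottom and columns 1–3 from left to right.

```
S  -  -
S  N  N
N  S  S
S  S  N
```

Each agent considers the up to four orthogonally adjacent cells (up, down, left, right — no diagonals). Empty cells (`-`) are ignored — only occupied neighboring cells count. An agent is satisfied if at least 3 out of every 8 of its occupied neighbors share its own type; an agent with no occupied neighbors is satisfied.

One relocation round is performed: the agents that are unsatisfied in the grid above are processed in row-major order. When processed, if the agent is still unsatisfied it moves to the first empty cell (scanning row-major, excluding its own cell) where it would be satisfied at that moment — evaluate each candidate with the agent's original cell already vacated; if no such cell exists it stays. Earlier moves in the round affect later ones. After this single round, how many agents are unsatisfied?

2

Initially unsatisfied (in order): (2,1), (2,2), (3,1), (3,3), (4,3).
  (2,1) → (1,2).
  (2,2) → (1,3).
  (3,1): no empty cell satisfies it; stays.
  (3,3) → (2,1).
  (4,3) → (3,3).
Resulting grid:
S S N
S - N
N S N
S S -
Unsatisfied now: (3,1), (3,2).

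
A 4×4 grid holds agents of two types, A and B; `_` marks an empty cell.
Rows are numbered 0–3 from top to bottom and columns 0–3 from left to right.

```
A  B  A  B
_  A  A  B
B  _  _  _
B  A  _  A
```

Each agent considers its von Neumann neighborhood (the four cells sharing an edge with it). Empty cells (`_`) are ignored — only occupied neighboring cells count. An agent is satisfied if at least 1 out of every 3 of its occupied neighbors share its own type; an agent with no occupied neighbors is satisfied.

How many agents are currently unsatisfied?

3

(0,0)A 0/1 ✗
(0,1)B 0/3 ✗
(0,2)A 1/3 ✓
(0,3)B 1/2 ✓
(1,1)A 1/2 ✓
(1,2)A 2/3 ✓
(1,3)B 1/2 ✓
(2,0)B 1/1 ✓
(3,0)B 1/2 ✓
(3,1)A 0/1 ✗
(3,3)A 0/0 ✓
Unsatisfied: (0,0), (0,1), (3,1) — 3 in total.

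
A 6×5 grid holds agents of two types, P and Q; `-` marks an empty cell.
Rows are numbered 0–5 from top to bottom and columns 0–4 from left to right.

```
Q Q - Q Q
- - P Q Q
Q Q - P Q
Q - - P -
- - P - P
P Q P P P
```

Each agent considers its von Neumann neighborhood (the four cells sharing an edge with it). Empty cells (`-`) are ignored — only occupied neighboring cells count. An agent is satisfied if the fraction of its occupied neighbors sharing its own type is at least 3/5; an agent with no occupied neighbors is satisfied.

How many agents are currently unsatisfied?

(0,0)Q 1/1 ✓
(0,1)Q 1/1 ✓
(0,3)Q 2/2 ✓
(0,4)Q 2/2 ✓
(1,2)P 0/1 ✗
(1,3)Q 2/4 ✗
(1,4)Q 3/3 ✓
(2,0)Q 2/2 ✓
(2,1)Q 1/1 ✓
(2,3)P 1/3 ✗
(2,4)Q 1/2 ✗
(3,0)Q 1/1 ✓
(3,3)P 1/1 ✓
(4,2)P 1/1 ✓
(4,4)P 1/1 ✓
(5,0)P 0/1 ✗
(5,1)Q 0/2 ✗
(5,2)P 2/3 ✓
(5,3)P 2/2 ✓
(5,4)P 2/2 ✓
Unsatisfied: (1,2), (1,3), (2,3), (2,4), (5,0), (5,1) — 6 in total.

6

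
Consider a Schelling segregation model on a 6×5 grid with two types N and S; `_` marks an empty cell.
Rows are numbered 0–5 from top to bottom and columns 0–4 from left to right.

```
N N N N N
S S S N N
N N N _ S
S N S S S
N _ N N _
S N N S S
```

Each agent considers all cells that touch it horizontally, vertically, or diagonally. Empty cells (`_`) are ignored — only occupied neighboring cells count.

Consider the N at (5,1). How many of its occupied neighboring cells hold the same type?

3

Occupied neighbors of (5,1): (4,0)=N, (4,2)=N, (5,0)=S, (5,2)=N.
Same type (N): 3 of 4.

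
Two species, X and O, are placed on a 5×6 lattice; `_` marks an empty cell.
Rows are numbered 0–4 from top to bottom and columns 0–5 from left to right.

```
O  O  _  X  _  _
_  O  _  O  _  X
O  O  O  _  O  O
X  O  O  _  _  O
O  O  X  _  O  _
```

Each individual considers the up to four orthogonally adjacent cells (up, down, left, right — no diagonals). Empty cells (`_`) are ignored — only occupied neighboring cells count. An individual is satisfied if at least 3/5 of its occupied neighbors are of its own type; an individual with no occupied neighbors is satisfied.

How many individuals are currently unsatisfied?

7

(0,0)O 1/1 ✓
(0,1)O 2/2 ✓
(0,3)X 0/1 ✗
(1,1)O 2/2 ✓
(1,3)O 0/1 ✗
(1,5)X 0/1 ✗
(2,0)O 1/2 ✗
(2,1)O 4/4 ✓
(2,2)O 2/2 ✓
(2,4)O 1/1 ✓
(2,5)O 2/3 ✓
(3,0)X 0/3 ✗
(3,1)O 3/4 ✓
(3,2)O 2/3 ✓
(3,5)O 1/1 ✓
(4,0)O 1/2 ✗
(4,1)O 2/3 ✓
(4,2)X 0/2 ✗
(4,4)O 0/0 ✓
Unsatisfied: (0,3), (1,3), (1,5), (2,0), (3,0), (4,0), (4,2) — 7 in total.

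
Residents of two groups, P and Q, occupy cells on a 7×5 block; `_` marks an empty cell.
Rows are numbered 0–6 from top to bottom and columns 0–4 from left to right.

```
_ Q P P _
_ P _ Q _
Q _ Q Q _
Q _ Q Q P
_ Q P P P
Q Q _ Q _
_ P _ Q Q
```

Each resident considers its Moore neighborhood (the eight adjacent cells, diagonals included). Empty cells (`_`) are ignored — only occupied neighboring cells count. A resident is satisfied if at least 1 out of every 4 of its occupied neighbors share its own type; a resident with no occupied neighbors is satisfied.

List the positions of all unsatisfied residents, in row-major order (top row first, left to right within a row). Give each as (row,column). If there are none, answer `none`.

(0,1), (4,2), (6,1)

(0,1)Q 0/2 ✗
(0,2)P 2/4 ✓
(0,3)P 1/2 ✓
(1,1)P 1/4 ✓
(1,3)Q 2/4 ✓
(2,0)Q 1/2 ✓
(2,2)Q 4/5 ✓
(2,3)Q 4/5 ✓
(3,0)Q 2/2 ✓
(3,2)Q 4/6 ✓
(3,3)Q 3/7 ✓
(3,4)P 2/4 ✓
(4,1)Q 4/5 ✓
(4,2)P 1/6 ✗
(4,3)P 3/6 ✓
(4,4)P 2/4 ✓
(5,0)Q 2/3 ✓
(5,1)Q 2/4 ✓
(5,3)Q 2/5 ✓
(6,1)P 0/2 ✗
(6,3)Q 2/2 ✓
(6,4)Q 2/2 ✓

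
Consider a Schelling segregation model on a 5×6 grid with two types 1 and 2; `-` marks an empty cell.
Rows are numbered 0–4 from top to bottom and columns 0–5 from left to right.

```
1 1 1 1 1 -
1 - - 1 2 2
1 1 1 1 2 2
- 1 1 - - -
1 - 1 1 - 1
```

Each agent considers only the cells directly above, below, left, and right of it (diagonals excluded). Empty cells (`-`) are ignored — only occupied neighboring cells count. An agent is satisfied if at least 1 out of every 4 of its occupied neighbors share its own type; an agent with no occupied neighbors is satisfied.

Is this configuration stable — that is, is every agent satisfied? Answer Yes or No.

Row 0: (0,0)1 2/2 ✓ · (0,1)1 2/2 ✓ · (0,2)1 2/2 ✓ · (0,3)1 3/3 ✓ · (0,4)1 1/2 ✓
Row 1: (1,0)1 2/2 ✓ · (1,3)1 2/3 ✓ · (1,4)2 2/4 ✓ · (1,5)2 2/2 ✓
Row 2: (2,0)1 2/2 ✓ · (2,1)1 3/3 ✓ · (2,2)1 3/3 ✓ · (2,3)1 2/3 ✓ · (2,4)2 2/3 ✓ · (2,5)2 2/2 ✓
Row 3: (3,1)1 2/2 ✓ · (3,2)1 3/3 ✓
Row 4: (4,0)1 0/0 ✓ · (4,2)1 2/2 ✓ · (4,3)1 1/1 ✓ · (4,5)1 0/0 ✓
All meet the threshold, so the configuration is stable.

Yes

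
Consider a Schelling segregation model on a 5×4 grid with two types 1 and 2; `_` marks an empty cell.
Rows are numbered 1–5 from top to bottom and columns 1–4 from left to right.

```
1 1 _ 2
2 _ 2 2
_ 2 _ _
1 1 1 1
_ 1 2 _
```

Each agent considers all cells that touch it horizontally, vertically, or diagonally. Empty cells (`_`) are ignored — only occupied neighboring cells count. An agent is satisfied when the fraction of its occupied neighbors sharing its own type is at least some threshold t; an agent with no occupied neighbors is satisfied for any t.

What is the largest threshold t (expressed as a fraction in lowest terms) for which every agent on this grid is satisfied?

(1,1)1 1/2
(1,2)1 1/3
(1,4)2 2/2
(2,1)2 1/3
(2,3)2 3/4
(2,4)2 2/2
(3,2)2 2/5
(4,1)1 2/3
(4,2)1 3/5
(4,3)1 3/5
(4,4)1 1/2
(5,2)1 3/4
(5,3)2 0/4
The smallest same-type fraction is 0/4 at (5,3), which reduces to 0/1. Any threshold above that leaves this agent unsatisfied.

0/1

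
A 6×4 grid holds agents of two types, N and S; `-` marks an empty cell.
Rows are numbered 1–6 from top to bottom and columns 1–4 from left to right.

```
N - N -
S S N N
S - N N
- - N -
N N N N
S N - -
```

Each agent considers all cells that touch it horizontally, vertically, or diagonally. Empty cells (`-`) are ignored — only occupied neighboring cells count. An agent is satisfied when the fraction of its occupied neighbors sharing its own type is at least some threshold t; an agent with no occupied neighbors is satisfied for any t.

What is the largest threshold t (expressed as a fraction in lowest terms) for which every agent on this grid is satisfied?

0/1

Row 1: (1,1)N 0/2 · (1,3)N 2/3
Row 2: (2,1)S 2/3 · (2,2)S 2/6 · (2,3)N 4/5 · (2,4)N 4/4
Row 3: (3,1)S 2/2 · (3,3)N 4/5 · (3,4)N 4/4
Row 4: (4,3)N 5/5
Row 5: (5,1)N 2/3 · (5,2)N 4/5 · (5,3)N 4/4 · (5,4)N 2/2
Row 6: (6,1)S 0/3 · (6,2)N 3/4
The smallest same-type fraction is 0/2 at (1,1), which reduces to 0/1. Any threshold above that leaves this agent unsatisfied.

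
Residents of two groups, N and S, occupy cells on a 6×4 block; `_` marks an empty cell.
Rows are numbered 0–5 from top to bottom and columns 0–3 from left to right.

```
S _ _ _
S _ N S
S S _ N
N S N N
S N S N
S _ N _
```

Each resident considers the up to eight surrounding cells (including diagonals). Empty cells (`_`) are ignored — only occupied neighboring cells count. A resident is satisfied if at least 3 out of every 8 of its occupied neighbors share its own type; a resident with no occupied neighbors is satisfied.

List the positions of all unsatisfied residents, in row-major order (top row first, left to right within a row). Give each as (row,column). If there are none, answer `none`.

(1,2), (1,3), (3,0), (4,2)

(0,0)S 1/1 ✓
(1,0)S 3/3 ✓
(1,2)N 1/3 ✗
(1,3)S 0/2 ✗
(2,0)S 3/4 ✓
(2,1)S 3/6 ✓
(2,3)N 3/4 ✓
(3,0)N 1/5 ✗
(3,1)S 4/7 ✓
(3,2)N 4/7 ✓
(3,3)N 3/4 ✓
(4,0)S 2/4 ✓
(4,1)N 3/7 ✓
(4,2)S 1/6 ✗
(4,3)N 3/4 ✓
(5,0)S 1/2 ✓
(5,2)N 2/3 ✓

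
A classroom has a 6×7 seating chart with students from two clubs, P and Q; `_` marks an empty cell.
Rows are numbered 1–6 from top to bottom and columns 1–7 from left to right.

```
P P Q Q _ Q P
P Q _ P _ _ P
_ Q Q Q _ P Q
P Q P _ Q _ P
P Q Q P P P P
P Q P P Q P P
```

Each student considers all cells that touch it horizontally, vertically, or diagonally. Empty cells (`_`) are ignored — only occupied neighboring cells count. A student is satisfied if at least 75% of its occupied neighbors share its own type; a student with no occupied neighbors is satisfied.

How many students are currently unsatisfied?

Row 1: (1,1)P 2/3 unhappy · (1,2)P 2/4 unhappy · (1,3)Q 2/4 unhappy · (1,4)Q 1/2 unhappy · (1,6)Q 0/2 unhappy · (1,7)P 1/2 unhappy
Row 2: (2,1)P 2/4 unhappy · (2,2)Q 3/6 unhappy · (2,4)P 0/4 unhappy · (2,7)P 2/4 unhappy
Row 3: (3,2)Q 3/6 unhappy · (3,3)Q 4/6 unhappy · (3,4)Q 2/4 unhappy · (3,6)P 2/4 unhappy · (3,7)Q 0/3 unhappy
Row 4: (4,1)P 1/4 unhappy · (4,2)Q 4/7 unhappy · (4,3)P 1/7 unhappy · (4,5)Q 1/5 unhappy · (4,7)P 3/4 ok
Row 5: (5,1)P 2/5 unhappy · (5,2)Q 3/8 unhappy · (5,3)Q 3/7 unhappy · (5,4)P 4/7 unhappy · (5,5)P 4/6 unhappy · (5,6)P 5/7 unhappy · (5,7)P 4/4 ok
Row 6: (6,1)P 1/3 unhappy · (6,2)Q 2/5 unhappy · (6,3)P 2/5 unhappy · (6,4)P 3/5 unhappy · (6,5)Q 0/5 unhappy · (6,6)P 4/5 ok · (6,7)P 3/3 ok
Unsatisfied: (1,1), (1,2), (1,3), (1,4), (1,6), (1,7), (2,1), (2,2), (2,4), (2,7), (3,2), (3,3), (3,4), (3,6), (3,7), (4,1), (4,2), (4,3), (4,5), (5,1), (5,2), (5,3), (5,4), (5,5), (5,6), (6,1), (6,2), (6,3), (6,4), (6,5) — 30 in total.

30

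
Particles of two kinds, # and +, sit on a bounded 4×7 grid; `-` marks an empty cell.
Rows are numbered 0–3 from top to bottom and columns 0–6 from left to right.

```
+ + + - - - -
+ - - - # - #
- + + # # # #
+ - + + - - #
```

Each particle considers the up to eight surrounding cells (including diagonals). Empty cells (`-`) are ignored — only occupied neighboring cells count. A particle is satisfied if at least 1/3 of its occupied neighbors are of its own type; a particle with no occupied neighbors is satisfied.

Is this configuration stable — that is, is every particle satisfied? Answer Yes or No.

Row 0: (0,0)+ 2/2 ok · (0,1)+ 3/3 ok · (0,2)+ 1/1 ok
Row 1: (1,0)+ 3/3 ok · (1,4)# 3/3 ok · (1,6)# 2/2 ok
Row 2: (2,1)+ 4/4 ok · (2,2)+ 3/4 ok · (2,3)# 2/5 ok · (2,4)# 3/4 ok · (2,5)# 5/5 ok · (2,6)# 3/3 ok
Row 3: (3,0)+ 1/1 ok · (3,2)+ 3/4 ok · (3,3)+ 2/4 ok · (3,6)# 2/2 ok
All meet the threshold, so the configuration is stable.

Yes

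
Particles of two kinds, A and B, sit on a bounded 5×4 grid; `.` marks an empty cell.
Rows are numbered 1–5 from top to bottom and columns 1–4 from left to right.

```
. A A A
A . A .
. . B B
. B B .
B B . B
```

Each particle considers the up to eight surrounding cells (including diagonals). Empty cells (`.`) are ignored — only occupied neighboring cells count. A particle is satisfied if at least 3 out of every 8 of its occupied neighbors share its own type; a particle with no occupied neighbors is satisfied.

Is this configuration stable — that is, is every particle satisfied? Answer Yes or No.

(1,2)A 3/3 ok
(1,3)A 3/3 ok
(1,4)A 2/2 ok
(2,1)A 1/1 ok
(2,3)A 3/5 ok
(3,3)B 3/4 ok
(3,4)B 2/3 ok
(4,2)B 4/4 ok
(4,3)B 5/5 ok
(5,1)B 2/2 ok
(5,2)B 3/3 ok
(5,4)B 1/1 ok
All meet the threshold, so the configuration is stable.

Yes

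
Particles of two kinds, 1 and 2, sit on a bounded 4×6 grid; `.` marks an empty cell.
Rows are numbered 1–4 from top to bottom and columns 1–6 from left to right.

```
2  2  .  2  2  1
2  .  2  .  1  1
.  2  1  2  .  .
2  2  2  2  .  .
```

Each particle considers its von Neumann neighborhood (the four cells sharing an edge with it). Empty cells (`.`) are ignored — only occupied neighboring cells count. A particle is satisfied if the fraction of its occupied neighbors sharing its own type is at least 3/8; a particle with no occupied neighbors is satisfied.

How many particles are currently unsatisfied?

Row 1: (1,1)2 2/2 ✓ · (1,2)2 1/1 ✓ · (1,4)2 1/1 ✓ · (1,5)2 1/3 ✗ · (1,6)1 1/2 ✓
Row 2: (2,1)2 1/1 ✓ · (2,3)2 0/1 ✗ · (2,5)1 1/2 ✓ · (2,6)1 2/2 ✓
Row 3: (3,2)2 1/2 ✓ · (3,3)1 0/4 ✗ · (3,4)2 1/2 ✓
Row 4: (4,1)2 1/1 ✓ · (4,2)2 3/3 ✓ · (4,3)2 2/3 ✓ · (4,4)2 2/2 ✓
Unsatisfied: (1,5), (2,3), (3,3) — 3 in total.

3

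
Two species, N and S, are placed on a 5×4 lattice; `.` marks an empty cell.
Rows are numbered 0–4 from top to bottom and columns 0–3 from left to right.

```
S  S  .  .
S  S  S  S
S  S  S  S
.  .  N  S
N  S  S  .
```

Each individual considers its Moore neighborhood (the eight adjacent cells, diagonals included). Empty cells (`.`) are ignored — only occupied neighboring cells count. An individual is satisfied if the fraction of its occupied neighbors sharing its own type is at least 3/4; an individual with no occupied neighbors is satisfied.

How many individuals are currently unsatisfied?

(0,0)S 3/3 satisfied
(0,1)S 4/4 satisfied
(1,0)S 5/5 satisfied
(1,1)S 7/7 satisfied
(1,2)S 6/6 satisfied
(1,3)S 3/3 satisfied
(2,0)S 3/3 satisfied
(2,1)S 5/6 satisfied
(2,2)S 6/7 satisfied
(2,3)S 4/5 satisfied
(3,2)N 0/6 not
(3,3)S 3/4 satisfied
(4,0)N 0/1 not
(4,1)S 1/3 not
(4,2)S 2/3 not
Unsatisfied: (3,2), (4,0), (4,1), (4,2) — 4 in total.

4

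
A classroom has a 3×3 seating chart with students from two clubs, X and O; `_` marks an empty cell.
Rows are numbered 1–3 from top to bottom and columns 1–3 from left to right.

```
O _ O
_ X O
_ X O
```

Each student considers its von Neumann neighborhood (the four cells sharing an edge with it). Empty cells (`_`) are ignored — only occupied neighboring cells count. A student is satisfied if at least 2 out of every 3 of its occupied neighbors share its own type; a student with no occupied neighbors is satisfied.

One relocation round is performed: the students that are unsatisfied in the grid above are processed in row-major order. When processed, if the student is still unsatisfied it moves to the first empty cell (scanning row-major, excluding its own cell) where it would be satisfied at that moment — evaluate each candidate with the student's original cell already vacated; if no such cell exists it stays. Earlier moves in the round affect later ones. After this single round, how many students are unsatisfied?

Initially unsatisfied (in order): (2,2), (3,2), (3,3).
  (2,2) → (3,1).
  (3,2): no empty cell satisfies it; stays.
  (3,3) → (1,2).
Resulting grid:
O O O
_ _ O
X X _
All satisfied now.

0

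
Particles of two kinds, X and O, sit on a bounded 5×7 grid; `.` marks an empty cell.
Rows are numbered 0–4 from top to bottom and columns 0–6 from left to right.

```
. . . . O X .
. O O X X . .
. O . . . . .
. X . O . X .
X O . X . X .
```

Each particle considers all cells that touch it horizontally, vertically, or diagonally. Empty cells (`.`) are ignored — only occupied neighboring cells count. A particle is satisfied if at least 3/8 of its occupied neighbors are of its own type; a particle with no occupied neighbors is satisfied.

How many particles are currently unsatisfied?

(0,4)O 0/3 unhappy
(0,5)X 1/2 ok
(1,1)O 2/2 ok
(1,2)O 2/3 ok
(1,3)X 1/3 unhappy
(1,4)X 2/3 ok
(2,1)O 2/3 ok
(3,1)X 1/3 unhappy
(3,3)O 0/1 unhappy
(3,5)X 1/1 ok
(4,0)X 1/2 ok
(4,1)O 0/2 unhappy
(4,3)X 0/1 unhappy
(4,5)X 1/1 ok
Unsatisfied: (0,4), (1,3), (3,1), (3,3), (4,1), (4,3) — 6 in total.

6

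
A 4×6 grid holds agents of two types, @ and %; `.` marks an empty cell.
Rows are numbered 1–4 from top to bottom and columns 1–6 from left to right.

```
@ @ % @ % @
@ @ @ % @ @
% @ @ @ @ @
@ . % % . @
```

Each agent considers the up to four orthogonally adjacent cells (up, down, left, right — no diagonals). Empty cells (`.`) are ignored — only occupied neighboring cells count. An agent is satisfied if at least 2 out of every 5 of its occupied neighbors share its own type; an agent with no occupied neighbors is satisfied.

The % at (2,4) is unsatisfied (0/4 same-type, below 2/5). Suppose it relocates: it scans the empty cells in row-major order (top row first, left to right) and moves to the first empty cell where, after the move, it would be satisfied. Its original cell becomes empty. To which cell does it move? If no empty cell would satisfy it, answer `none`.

Vacating (2,4). Empty cells in order:
  (4,2): 1/3 same-type → still unsatisfied.
  (4,5): 1/3 same-type → still unsatisfied.

none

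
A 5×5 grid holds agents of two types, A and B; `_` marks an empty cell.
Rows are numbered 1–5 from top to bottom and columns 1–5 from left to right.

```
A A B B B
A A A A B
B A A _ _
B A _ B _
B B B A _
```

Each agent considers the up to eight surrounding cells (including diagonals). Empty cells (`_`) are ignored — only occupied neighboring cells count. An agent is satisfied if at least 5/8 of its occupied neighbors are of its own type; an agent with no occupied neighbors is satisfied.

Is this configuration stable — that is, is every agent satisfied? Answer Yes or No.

(1,1)A 3/3 ✓
(1,2)A 4/5 ✓
(1,3)B 1/5 ✗
(1,4)B 3/5 ✗
(1,5)B 2/3 ✓
(2,1)A 4/5 ✓
(2,2)A 6/8 ✓
(2,3)A 5/7 ✓
(2,4)A 2/6 ✗
(2,5)B 2/3 ✓
(3,1)B 1/5 ✗
(3,2)A 5/7 ✓
(3,3)A 5/6 ✓
(4,1)B 3/5 ✗
(4,2)A 2/7 ✗
(4,4)B 1/3 ✗
(5,1)B 2/3 ✓
(5,2)B 3/4 ✓
(5,3)B 2/4 ✗
(5,4)A 0/2 ✗
For instance (1,3) has only 1/5 same-type neighbors, below 5/8.

No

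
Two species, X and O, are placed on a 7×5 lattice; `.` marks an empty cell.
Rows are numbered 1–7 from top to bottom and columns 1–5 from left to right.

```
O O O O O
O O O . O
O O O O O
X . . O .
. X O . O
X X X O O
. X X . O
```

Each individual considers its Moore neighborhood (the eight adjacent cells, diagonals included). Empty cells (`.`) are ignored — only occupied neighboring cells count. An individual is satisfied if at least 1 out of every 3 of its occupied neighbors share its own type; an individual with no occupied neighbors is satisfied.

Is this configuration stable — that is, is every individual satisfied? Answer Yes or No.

(1,1)O 3/3 ✓
(1,2)O 5/5 ✓
(1,3)O 4/4 ✓
(1,4)O 4/4 ✓
(1,5)O 2/2 ✓
(2,1)O 5/5 ✓
(2,2)O 8/8 ✓
(2,3)O 7/7 ✓
(2,5)O 4/4 ✓
(3,1)O 3/4 ✓
(3,2)O 5/6 ✓
(3,3)O 5/5 ✓
(3,4)O 5/5 ✓
(3,5)O 3/3 ✓
(4,1)X 1/3 ✓
(4,4)O 5/5 ✓
(5,2)X 4/5 ✓
(5,3)O 2/5 ✓
(5,5)O 3/3 ✓
(6,1)X 3/3 ✓
(6,2)X 5/6 ✓
(6,3)X 4/6 ✓
(6,4)O 4/6 ✓
(6,5)O 3/3 ✓
(7,2)X 4/4 ✓
(7,3)X 3/4 ✓
(7,5)O 2/2 ✓
All meet the threshold, so the configuration is stable.

Yes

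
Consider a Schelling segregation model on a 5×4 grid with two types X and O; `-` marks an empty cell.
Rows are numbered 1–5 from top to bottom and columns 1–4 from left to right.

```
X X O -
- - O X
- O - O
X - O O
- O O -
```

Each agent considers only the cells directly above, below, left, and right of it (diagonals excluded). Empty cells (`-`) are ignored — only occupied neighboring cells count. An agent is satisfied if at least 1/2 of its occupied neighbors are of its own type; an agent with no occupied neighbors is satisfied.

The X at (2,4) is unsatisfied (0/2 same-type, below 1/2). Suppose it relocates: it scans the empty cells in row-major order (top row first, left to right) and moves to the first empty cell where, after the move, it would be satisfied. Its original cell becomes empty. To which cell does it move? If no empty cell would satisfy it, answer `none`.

Vacating (2,4). Empty cells in order:
  (1,4): 0/1 same-type → still unsatisfied.
  (2,1): 1/1 same-type → satisfied — stop here.

(2,1)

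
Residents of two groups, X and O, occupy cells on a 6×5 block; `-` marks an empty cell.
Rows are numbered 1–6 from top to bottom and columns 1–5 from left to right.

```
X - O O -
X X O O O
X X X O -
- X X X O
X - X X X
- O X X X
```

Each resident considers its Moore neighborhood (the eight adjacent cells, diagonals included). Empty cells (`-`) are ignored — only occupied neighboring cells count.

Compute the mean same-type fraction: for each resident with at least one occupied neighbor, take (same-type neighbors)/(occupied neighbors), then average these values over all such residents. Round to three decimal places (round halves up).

0.772

(1,1)X 2/2
(1,3)O 3/4
(1,4)O 4/4
(2,1)X 4/4
(2,2)X 5/7
(2,3)O 4/7
(2,4)O 5/6
(2,5)O 3/3
(3,1)X 4/4
(3,2)X 6/7
(3,3)X 5/8
(3,4)O 4/7
(4,2)X 6/6
(4,3)X 6/7
(4,4)X 5/7
(4,5)O 1/4
(5,1)X 1/2
(5,3)X 6/7
(5,4)X 7/8
(5,5)X 4/5
(6,2)O 0/3
(6,3)X 3/4
(6,4)X 5/5
(6,5)X 3/3
Sum over 24 residents: 2/2 + 3/4 + 4/4 + 4/4 + 5/7 + 4/7 + 5/6 + 3/3 + 4/4 + 6/7 + 5/8 + 4/7 + 6/6 + 6/7 + 5/7 + 1/4 + 1/2 + 6/7 + 7/8 + 4/5 + 0/3 + 3/4 + 5/5 + 3/3 = 7781/420; mean = 7781/420 ÷ 24 = 7781/10080 = 0.771924… → 0.772.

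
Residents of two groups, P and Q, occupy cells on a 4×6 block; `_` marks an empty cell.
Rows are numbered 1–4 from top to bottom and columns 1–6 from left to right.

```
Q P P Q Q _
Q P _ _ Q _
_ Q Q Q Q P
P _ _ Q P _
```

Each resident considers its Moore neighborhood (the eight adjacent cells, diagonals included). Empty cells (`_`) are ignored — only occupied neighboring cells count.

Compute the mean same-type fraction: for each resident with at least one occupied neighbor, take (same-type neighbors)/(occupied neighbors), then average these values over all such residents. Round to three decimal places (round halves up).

(1,1)Q 1/3
(1,2)P 2/4
(1,3)P 2/3
(1,4)Q 2/3
(1,5)Q 2/2
(2,1)Q 2/4
(2,2)P 2/6
(2,5)Q 4/5
(3,2)Q 2/4
(3,3)Q 3/4
(3,4)Q 4/5
(3,5)Q 3/5
(3,6)P 1/3
(4,1)P 0/1
(4,4)Q 3/4
(4,5)P 1/4
Sum over 16 residents: 1/3 + 2/4 + 2/3 + 2/3 + 2/2 + 2/4 + 2/6 + 4/5 + 2/4 + 3/4 + 4/5 + 3/5 + 1/3 + 0/1 + 3/4 + 1/4 = 527/60; mean = 527/60 ÷ 16 = 527/960 = 0.548958… → 0.549.

0.549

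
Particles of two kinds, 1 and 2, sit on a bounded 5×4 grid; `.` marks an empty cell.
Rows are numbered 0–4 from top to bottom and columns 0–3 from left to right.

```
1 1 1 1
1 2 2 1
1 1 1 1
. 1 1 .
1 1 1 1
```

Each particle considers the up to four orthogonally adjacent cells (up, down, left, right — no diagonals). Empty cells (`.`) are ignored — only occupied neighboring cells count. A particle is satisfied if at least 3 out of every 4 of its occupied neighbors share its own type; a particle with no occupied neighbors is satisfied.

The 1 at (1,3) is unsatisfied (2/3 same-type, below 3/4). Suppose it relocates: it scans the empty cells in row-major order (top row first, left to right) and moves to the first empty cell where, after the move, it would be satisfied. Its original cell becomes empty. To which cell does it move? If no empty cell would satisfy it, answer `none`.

(3,0)

Vacating (1,3). Empty cells in order:
  (3,0): 3/3 same-type → satisfied — stop here.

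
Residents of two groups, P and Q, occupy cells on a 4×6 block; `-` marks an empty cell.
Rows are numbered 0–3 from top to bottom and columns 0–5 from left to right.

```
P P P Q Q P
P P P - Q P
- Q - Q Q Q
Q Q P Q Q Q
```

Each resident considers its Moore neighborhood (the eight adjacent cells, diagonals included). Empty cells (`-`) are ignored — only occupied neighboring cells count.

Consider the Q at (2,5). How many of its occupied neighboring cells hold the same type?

4

Occupied neighbors of (2,5): (1,4)=Q, (1,5)=P, (2,4)=Q, (3,4)=Q, (3,5)=Q.
Same type (Q): 4 of 5.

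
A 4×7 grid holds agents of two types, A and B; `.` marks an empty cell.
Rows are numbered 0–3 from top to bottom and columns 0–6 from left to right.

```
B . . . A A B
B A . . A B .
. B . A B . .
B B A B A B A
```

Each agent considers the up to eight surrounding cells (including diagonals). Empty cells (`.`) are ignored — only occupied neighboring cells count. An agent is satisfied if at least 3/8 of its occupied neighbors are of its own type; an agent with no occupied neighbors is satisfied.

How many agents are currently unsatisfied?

Row 0: (0,0)B 1/2 ✓ · (0,4)A 2/3 ✓ · (0,5)A 2/4 ✓ · (0,6)B 1/2 ✓
Row 1: (1,0)B 2/3 ✓ · (1,1)A 0/3 ✗ · (1,4)A 3/5 ✓ · (1,5)B 2/5 ✓
Row 2: (2,1)B 3/5 ✓ · (2,3)A 3/5 ✓ · (2,4)B 3/6 ✓
Row 3: (3,0)B 2/2 ✓ · (3,1)B 2/3 ✓ · (3,2)A 1/4 ✗ · (3,3)B 1/4 ✗ · (3,4)A 1/4 ✗ · (3,5)B 1/3 ✗ · (3,6)A 0/1 ✗
Unsatisfied: (1,1), (3,2), (3,3), (3,4), (3,5), (3,6) — 6 in total.

6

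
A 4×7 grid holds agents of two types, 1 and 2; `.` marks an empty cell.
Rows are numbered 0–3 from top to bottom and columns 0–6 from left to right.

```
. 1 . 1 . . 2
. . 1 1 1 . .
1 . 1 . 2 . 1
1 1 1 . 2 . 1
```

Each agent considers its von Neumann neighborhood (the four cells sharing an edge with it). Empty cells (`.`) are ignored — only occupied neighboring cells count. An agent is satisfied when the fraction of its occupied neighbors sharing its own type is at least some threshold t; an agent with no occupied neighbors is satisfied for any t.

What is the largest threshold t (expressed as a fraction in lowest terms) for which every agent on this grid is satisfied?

1/2

Row 0: (0,1)1 — no occupied neighbors · (0,3)1 1/1 · (0,6)2 — no occupied neighbors
Row 1: (1,2)1 2/2 · (1,3)1 3/3 · (1,4)1 1/2
Row 2: (2,0)1 1/1 · (2,2)1 2/2 · (2,4)2 1/2 · (2,6)1 1/1
Row 3: (3,0)1 2/2 · (3,1)1 2/2 · (3,2)1 2/2 · (3,4)2 1/1 · (3,6)1 1/1
The smallest same-type fraction is 1/2 at (1,4), which reduces to 1/2. Any threshold above that leaves this agent unsatisfied.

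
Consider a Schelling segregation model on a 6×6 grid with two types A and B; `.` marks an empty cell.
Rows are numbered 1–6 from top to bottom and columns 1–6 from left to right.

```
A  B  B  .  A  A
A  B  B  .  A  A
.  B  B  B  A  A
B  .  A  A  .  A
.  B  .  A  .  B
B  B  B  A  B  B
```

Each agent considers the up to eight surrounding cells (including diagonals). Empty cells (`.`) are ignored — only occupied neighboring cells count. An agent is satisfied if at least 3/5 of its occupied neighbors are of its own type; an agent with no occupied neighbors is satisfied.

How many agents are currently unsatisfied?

7

Row 1: (1,1)A 1/3 not · (1,2)B 3/5 satisfied · (1,3)B 3/3 satisfied · (1,5)A 3/3 satisfied · (1,6)A 3/3 satisfied
Row 2: (2,1)A 1/4 not · (2,2)B 5/7 satisfied · (2,3)B 6/6 satisfied · (2,5)A 5/6 satisfied · (2,6)A 5/5 satisfied
Row 3: (3,2)B 4/6 satisfied · (3,3)B 4/6 satisfied · (3,4)B 2/6 not · (3,5)A 5/6 satisfied · (3,6)A 4/4 satisfied
Row 4: (4,1)B 2/2 satisfied · (4,3)A 2/6 not · (4,4)A 3/5 satisfied · (4,6)A 2/3 satisfied
Row 5: (5,2)B 4/5 satisfied · (5,4)A 3/5 satisfied · (5,6)B 2/3 satisfied
Row 6: (6,1)B 2/2 satisfied · (6,2)B 3/3 satisfied · (6,3)B 2/4 not · (6,4)A 1/3 not · (6,5)B 2/4 not · (6,6)B 2/2 satisfied
Unsatisfied: (1,1), (2,1), (3,4), (4,3), (6,3), (6,4), (6,5) — 7 in total.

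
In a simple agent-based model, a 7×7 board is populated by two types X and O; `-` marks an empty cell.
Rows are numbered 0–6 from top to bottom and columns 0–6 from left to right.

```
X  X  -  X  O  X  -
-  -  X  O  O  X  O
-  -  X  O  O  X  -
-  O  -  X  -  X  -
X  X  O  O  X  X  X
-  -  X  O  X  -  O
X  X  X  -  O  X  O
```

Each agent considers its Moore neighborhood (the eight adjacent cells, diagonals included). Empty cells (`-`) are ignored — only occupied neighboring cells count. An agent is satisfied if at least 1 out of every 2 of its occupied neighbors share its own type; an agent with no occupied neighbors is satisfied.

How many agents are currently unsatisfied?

Row 0: (0,0)X 1/1 ✓ · (0,1)X 2/2 ✓ · (0,3)X 1/4 ✗ · (0,4)O 2/5 ✗ · (0,5)X 1/4 ✗
Row 1: (1,2)X 3/5 ✓ · (1,3)O 4/7 ✓ · (1,4)O 4/8 ✓ · (1,5)X 2/6 ✗ · (1,6)O 0/3 ✗
Row 2: (2,2)X 2/5 ✗ · (2,3)O 3/6 ✓ · (2,4)O 3/7 ✗ · (2,5)X 2/5 ✗
Row 3: (3,1)O 1/4 ✗ · (3,3)X 2/6 ✗ · (3,5)X 4/5 ✓
Row 4: (4,0)X 1/2 ✓ · (4,1)X 2/4 ✓ · (4,2)O 3/6 ✓ · (4,3)O 2/6 ✗ · (4,4)X 4/6 ✓ · (4,5)X 4/5 ✓ · (4,6)X 2/3 ✓
Row 5: (5,2)X 3/6 ✓ · (5,3)O 3/7 ✗ · (5,4)X 3/6 ✓ · (5,6)O 1/4 ✗
Row 6: (6,0)X 1/1 ✓ · (6,1)X 3/3 ✓ · (6,2)X 2/3 ✓ · (6,4)O 1/3 ✗ · (6,5)X 1/4 ✗ · (6,6)O 1/2 ✓
Unsatisfied: (0,3), (0,4), (0,5), (1,5), (1,6), (2,2), (2,4), (2,5), (3,1), (3,3), (4,3), (5,3), (5,6), (6,4), (6,5) — 15 in total.

15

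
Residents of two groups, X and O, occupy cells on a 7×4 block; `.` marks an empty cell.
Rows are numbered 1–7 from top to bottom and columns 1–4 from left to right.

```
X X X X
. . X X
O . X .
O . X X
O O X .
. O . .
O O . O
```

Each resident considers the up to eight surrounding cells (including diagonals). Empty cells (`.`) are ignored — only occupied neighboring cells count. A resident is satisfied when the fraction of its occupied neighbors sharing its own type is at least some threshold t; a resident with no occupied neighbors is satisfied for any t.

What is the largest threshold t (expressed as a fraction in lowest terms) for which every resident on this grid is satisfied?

1/2

Row 1: (1,1)X 1/1 · (1,2)X 3/3 · (1,3)X 4/4 · (1,4)X 3/3
Row 2: (2,3)X 5/5 · (2,4)X 4/4
Row 3: (3,1)O 1/1 · (3,3)X 4/4
Row 4: (4,1)O 3/3 · (4,3)X 3/4 · (4,4)X 3/3
Row 5: (5,1)O 3/3 · (5,2)O 3/5 · (5,3)X 2/4
Row 6: (6,2)O 4/5
Row 7: (7,1)O 2/2 · (7,2)O 2/2 · (7,4)O — no occupied neighbors
The smallest same-type fraction is 2/4 at (5,3), which reduces to 1/2. Any threshold above that leaves this resident unsatisfied.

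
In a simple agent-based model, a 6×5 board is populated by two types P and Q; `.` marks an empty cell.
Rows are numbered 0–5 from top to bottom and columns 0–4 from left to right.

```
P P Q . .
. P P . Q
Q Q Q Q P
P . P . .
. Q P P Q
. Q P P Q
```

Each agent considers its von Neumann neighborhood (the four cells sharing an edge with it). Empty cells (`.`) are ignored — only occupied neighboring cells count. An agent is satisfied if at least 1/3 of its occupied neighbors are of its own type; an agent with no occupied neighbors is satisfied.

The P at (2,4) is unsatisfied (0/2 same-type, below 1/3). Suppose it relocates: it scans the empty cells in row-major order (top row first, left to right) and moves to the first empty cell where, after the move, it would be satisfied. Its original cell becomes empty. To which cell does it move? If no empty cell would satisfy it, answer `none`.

(1,0)

Vacating (2,4). Empty cells in order:
  (0,3): 0/1 same-type → still unsatisfied.
  (0,4): 0/1 same-type → still unsatisfied.
  (1,0): 2/3 same-type → satisfied — stop here.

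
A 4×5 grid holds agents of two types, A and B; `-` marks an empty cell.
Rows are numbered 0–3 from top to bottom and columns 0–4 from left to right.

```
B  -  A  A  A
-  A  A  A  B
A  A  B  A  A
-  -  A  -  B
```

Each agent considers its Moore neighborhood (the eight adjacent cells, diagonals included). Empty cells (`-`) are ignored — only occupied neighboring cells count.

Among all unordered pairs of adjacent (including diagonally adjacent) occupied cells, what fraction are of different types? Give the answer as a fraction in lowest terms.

7/17

Scan each occupied cell's neighbors to the right and below (and the two forward diagonals) so each pair is counted once.
From row 0: 3 unlike of 11 pairs (running 3/11).
From row 1: 6 unlike of 14 pairs (running 9/25).
From row 2: 5 unlike of 9 pairs (running 14/34).
Total adjacent occupied pairs: 34; unlike-type pairs: 14.
14/34 reduces to 7/17.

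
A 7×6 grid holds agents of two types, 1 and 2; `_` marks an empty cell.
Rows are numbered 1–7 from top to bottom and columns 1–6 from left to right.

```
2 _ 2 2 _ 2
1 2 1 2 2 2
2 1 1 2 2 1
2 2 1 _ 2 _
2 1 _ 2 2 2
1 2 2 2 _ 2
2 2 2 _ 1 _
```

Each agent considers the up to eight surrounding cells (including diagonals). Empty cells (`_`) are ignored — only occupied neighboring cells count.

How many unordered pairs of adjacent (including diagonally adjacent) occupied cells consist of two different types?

Scan each occupied cell's neighbors to the right and below (and the two forward diagonals) so each pair is counted once.
Row 1: 2(1,1)–1(2,1)≠ 2(1,1)–2(2,2)= 2(1,3)–2(1,4)= 2(1,3)–1(2,3)≠ 2(1,3)–2(2,4)= 2(1,3)–2(2,2)= 2(1,4)–2(2,4)= 2(1,4)–2(2,5)= 2(1,4)–1(2,3)≠ 2(1,6)–2(2,6)= 2(1,6)–2(2,5)=  → 3/11 unlike.
Row 2: 1(2,1)–2(2,2)≠ 1(2,1)–2(3,1)≠ 1(2,1)–1(3,2)= 2(2,2)–1(2,3)≠ 2(2,2)–1(3,2)≠ 2(2,2)–1(3,3)≠ 2(2,2)–2(3,1)= 1(2,3)–2(2,4)≠ 1(2,3)–1(3,3)= 1(2,3)–2(3,4)≠ 1(2,3)–1(3,2)= 2(2,4)–2(2,5)= 2(2,4)–2(3,4)= 2(2,4)–2(3,5)= 2(2,4)–1(3,3)≠ 2(2,5)–2(2,6)= 2(2,5)–2(3,5)= 2(2,5)–1(3,6)≠ 2(2,5)–2(3,4)= 2(2,6)–1(3,6)≠ 2(2,6)–2(3,5)=  → 10/21 unlike.
Row 3: 2(3,1)–1(3,2)≠ 2(3,1)–2(4,1)= 2(3,1)–2(4,2)= 1(3,2)–1(3,3)= 1(3,2)–2(4,2)≠ 1(3,2)–1(4,3)= 1(3,2)–2(4,1)≠ 1(3,3)–2(3,4)≠ 1(3,3)–1(4,3)= 1(3,3)–2(4,2)≠ 2(3,4)–2(3,5)= 2(3,4)–2(4,5)= 2(3,4)–1(4,3)≠ 2(3,5)–1(3,6)≠ 2(3,5)–2(4,5)= 1(3,6)–2(4,5)≠  → 8/16 unlike.
Row 4: 2(4,1)–2(4,2)= 2(4,1)–2(5,1)= 2(4,1)–1(5,2)≠ 2(4,2)–1(4,3)≠ 2(4,2)–1(5,2)≠ 2(4,2)–2(5,1)= 1(4,3)–2(5,4)≠ 1(4,3)–1(5,2)= 2(4,5)–2(5,5)= 2(4,5)–2(5,6)= 2(4,5)–2(5,4)=  → 4/11 unlike.
Row 5: 2(5,1)–1(5,2)≠ 2(5,1)–1(6,1)≠ 2(5,1)–2(6,2)= 1(5,2)–2(6,2)≠ 1(5,2)–2(6,3)≠ 1(5,2)–1(6,1)= 2(5,4)–2(5,5)= 2(5,4)–2(6,4)= 2(5,4)–2(6,3)= 2(5,5)–2(5,6)= 2(5,5)–2(6,6)= 2(5,5)–2(6,4)= 2(5,6)–2(6,6)=  → 4/13 unlike.
Row 6: 1(6,1)–2(6,2)≠ 1(6,1)–2(7,1)≠ 1(6,1)–2(7,2)≠ 2(6,2)–2(6,3)= 2(6,2)–2(7,2)= 2(6,2)–2(7,3)= 2(6,2)–2(7,1)= 2(6,3)–2(6,4)= 2(6,3)–2(7,3)= 2(6,3)–2(7,2)= 2(6,4)–1(7,5)≠ 2(6,4)–2(7,3)= 2(6,6)–1(7,5)≠  → 5/13 unlike.
Row 7: 2(7,1)–2(7,2)= 2(7,2)–2(7,3)=  → 0/2 unlike.
Total adjacent occupied pairs: 87; unlike-type pairs: 34.

34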